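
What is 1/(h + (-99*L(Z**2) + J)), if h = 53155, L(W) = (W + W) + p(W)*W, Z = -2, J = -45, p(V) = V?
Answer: 1/50734 ≈ 1.9711e-5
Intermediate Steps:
L(W) = W**2 + 2*W (L(W) = (W + W) + W*W = 2*W + W**2 = W**2 + 2*W)
1/(h + (-99*L(Z**2) + J)) = 1/(53155 + (-99*(-2)**2*(2 + (-2)**2) - 45)) = 1/(53155 + (-396*(2 + 4) - 45)) = 1/(53155 + (-396*6 - 45)) = 1/(53155 + (-99*24 - 45)) = 1/(53155 + (-2376 - 45)) = 1/(53155 - 2421) = 1/50734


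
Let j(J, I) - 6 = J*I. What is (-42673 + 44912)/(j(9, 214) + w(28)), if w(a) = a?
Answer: 2239/1960 ≈ 1.1423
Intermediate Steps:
j(J, I) = 6 + I*J (j(J, I) = 6 + J*I = 6 + I*J)
(-42673 + 44912)/(j(9, 214) + w(28)) = (-42673 + 44912)/((6 + 214*9) + 28) = 2239/((6 + 1926) + 28) = 2239/(1932 + 28) = 2239/1960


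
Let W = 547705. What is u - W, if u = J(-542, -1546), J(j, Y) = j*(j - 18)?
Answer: -244185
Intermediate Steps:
J(j, Y) = j*(-18 + j)
u = 303520 (u = -542*(-18 - 542) = -542*(-560) = 303520)
u - W = 303520 - 1*547705 = 303520 - 547705 = -244185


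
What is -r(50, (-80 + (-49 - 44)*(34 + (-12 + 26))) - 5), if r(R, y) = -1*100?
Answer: 100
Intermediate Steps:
r(R, y) = -100
-r(50, (-80 + (-49 - 44)*(34 + (-12 + 26))) - 5) = -1*(-100) = 100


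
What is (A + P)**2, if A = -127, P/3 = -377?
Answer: 1582564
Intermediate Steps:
P = -1131 (P = 3*(-377) = -1131)
(A + P)**2 = (-127 - 1131)**2 = (-1258)**2 = 1582564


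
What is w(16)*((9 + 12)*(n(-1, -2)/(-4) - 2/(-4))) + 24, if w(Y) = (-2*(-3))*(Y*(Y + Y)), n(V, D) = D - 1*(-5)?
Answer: -16104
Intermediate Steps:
n(V, D) = 5 + D (n(V, D) = D + 5 = 5 + D)
w(Y) = 12*Y² (w(Y) = 6*(Y*(2*Y)) = 6*(2*Y²) = 12*Y²)
w(16)*((9 + 12)*(n(-1, -2)/(-4) - 2/(-4))) + 24 = (12*16²)*((9 + 12)*((5 - 2)/(-4) - 2/(-4))) + 24 = (12*256)*(21*(3*(-¼) - 2*(-¼))) + 24 = 3072*(21*(-¾ + ½)) + 24 = 3072*(21*(-¼)) + 24 = 3072*(-21/4) + 24 = -16128 + 24 = -16104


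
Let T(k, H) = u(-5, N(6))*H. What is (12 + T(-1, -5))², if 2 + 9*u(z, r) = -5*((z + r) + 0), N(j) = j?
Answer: 20449/81 ≈ 252.46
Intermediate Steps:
u(z, r) = -2/9 - 5*r/9 - 5*z/9 (u(z, r) = -2/9 + (-5*((z + r) + 0))/9 = -2/9 + (-5*((r + z) + 0))/9 = -2/9 + (-5*(r + z))/9 = -2/9 + (-5*r - 5*z)/9 = -2/9 + (-5*r/9 - 5*z/9) = -2/9 - 5*r/9 - 5*z/9)
T(k, H) = -7*H/9 (T(k, H) = (-2/9 - 5/9*6 - 5/9*(-5))*H = (-2/9 - 10/3 + 25/9)*H = -7*H/9)
(12 + T(-1, -5))² = (12 - 7/9*(-5))² = (12 + 35/9)² = (143/9)² = 20449/81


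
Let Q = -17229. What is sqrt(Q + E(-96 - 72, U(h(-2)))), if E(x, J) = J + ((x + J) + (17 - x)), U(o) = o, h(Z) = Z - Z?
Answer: 2*I*sqrt(4303) ≈ 131.19*I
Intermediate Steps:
h(Z) = 0
E(x, J) = 17 + 2*J (E(x, J) = J + ((J + x) + (17 - x)) = J + (17 + J) = 17 + 2*J)
sqrt(Q + E(-96 - 72, U(h(-2)))) = sqrt(-17229 + (17 + 2*0)) = sqrt(-17229 + (17 + 0)) = sqrt(-17229 + 17) = sqrt(-17212) = 2*I*sqrt(4303)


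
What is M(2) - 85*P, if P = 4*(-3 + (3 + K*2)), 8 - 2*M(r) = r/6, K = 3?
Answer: -12217/6 ≈ -2036.2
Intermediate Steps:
M(r) = 4 - r/12 (M(r) = 4 - r/(2*6) = 4 - r/12)
P = 24 (P = 4*(-3 + (3 + 3*2)) = 4*(-3 + (3 + 6)) = 4*(-3 + 9) = 4*6 = 24)
M(2) - 85*P = (4 - 1/12*2) - 85*24 = (4 - 1/6) - 2040 = 23/6 - 2040 = -12217/6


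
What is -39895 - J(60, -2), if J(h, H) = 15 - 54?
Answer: -39856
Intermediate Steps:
J(h, H) = -39
-39895 - J(60, -2) = -39895 - 1*(-39) = -39895 + 39 = -39856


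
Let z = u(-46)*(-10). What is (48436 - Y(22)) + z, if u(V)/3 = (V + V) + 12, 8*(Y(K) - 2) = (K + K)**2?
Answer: 50592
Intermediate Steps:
Y(K) = 2 + K**2/2 (Y(K) = 2 + (K + K)**2/8 = 2 + (2*K)**2/8 = 2 + (4*K**2)/8 = 2 + K**2/2)
u(V) = 36 + 6*V (u(V) = 3*((V + V) + 12) = 3*(2*V + 12) = 3*(12 + 2*V) = 36 + 6*V)
z = 2400 (z = (36 + 6*(-46))*(-10) = (36 - 276)*(-10) = -240*(-10) = 2400)
(48436 - Y(22)) + z = (48436 - (2 + (1/2)*22**2)) + 2400 = (48436 - (2 + (1/2)*484)) + 2400 = (48436 - (2 + 242)) + 2400 = (48436 - 1*244) + 2400 = (48436 - 244) + 2400 = 48192 + 2400 = 50592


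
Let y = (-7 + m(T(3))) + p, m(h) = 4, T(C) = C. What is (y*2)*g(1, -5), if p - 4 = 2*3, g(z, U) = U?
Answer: -70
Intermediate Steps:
p = 10 (p = 4 + 2*3 = 4 + 6 = 10)
y = 7 (y = (-7 + 4) + 10 = -3 + 10 = 7)
(y*2)*g(1, -5) = (7*2)*(-5) = 14*(-5) = -70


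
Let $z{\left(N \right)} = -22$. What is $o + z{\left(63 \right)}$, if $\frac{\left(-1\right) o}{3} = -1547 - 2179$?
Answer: $11156$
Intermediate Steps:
$o = 11178$ ($o = - 3 \left(-1547 - 2179\right) = \left(-3\right) \left(-3726\right) = 11178$)
$o + z{\left(63 \right)} = 11178 - 22 = 11156$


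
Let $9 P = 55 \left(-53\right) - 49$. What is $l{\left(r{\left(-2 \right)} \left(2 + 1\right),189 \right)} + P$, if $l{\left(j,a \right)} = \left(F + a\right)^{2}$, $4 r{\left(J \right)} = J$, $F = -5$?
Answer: $\frac{100580}{3} \approx 33527.0$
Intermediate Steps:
$r{\left(J \right)} = \frac{J}{4}$
$P = - \frac{988}{3}$ ($P = \frac{55 \left(-53\right) - 49}{9} = \frac{-2915 - 49}{9} = \frac{1}{9} \left(-2964\right) = - \frac{988}{3} \approx -329.33$)
$l{\left(j,a \right)} = \left(-5 + a\right)^{2}$
$l{\left(r{\left(-2 \right)} \left(2 + 1\right),189 \right)} + P = \left(-5 + 189\right)^{2} - \frac{988}{3} = 184^{2} - \frac{988}{3} = 33856 - \frac{988}{3} = \frac{100580}{3}$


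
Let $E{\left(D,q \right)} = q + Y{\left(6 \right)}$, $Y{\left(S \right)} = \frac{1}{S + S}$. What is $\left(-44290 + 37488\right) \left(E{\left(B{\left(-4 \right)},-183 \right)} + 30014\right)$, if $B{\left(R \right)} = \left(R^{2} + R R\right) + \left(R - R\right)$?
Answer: $- \frac{1217466173}{6} \approx -2.0291 \cdot 10^{8}$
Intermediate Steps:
$Y{\left(S \right)} = \frac{1}{2 S}$
$B{\left(R \right)} = 2 R^{2}$ ($B{\left(R \right)} = \left(R^{2} + R^{2}\right) + 0 = 2 R^{2} + 0 = 2 R^{2}$)
$E{\left(D,q \right)} = \frac{1}{12} + q$ ($E{\left(D,q \right)} = q + \frac{1}{2 \cdot 6} = q + \frac{1}{2} \cdot \frac{1}{6} = q + \frac{1}{12} = \frac{1}{12} + q$)
$\left(-44290 + 37488\right) \left(E{\left(B{\left(-4 \right)},-183 \right)} + 30014\right) = \left(-44290 + 37488\right) \left(\left(\frac{1}{12} - 183\right) + 30014\right) = - 6802 \left(- \frac{2195}{12} + 30014\right) = \left(-6802\right) \frac{357973}{12} = - \frac{1217466173}{6}$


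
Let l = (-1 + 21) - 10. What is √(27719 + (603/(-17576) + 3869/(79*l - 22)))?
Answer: √1824365405031/8112 ≈ 166.51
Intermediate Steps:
l = 10 (l = 20 - 10 = 10)
√(27719 + (603/(-17576) + 3869/(79*l - 22))) = √(27719 + (603/(-17576) + 3869/(79*10 - 22))) = √(27719 + (603*(-1/17576) + 3869/(790 - 22))) = √(27719 + (-603/17576 + 3869/768)) = √(27719 + 8442305/1687296) = √(46778600129/1687296) = √1824365405031/8112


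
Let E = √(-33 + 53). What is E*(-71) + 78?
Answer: 78 - 142*√5 ≈ -239.52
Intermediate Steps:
E = 2*√5 (E = √20 = 2*√5 ≈ 4.4721)
E*(-71) + 78 = (2*√5)*(-71) + 78 = -142*√5 + 78 = 78 - 142*√5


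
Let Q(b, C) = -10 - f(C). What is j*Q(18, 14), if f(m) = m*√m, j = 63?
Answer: -630 - 882*√14 ≈ -3930.1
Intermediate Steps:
f(m) = m^(3/2)
Q(b, C) = -10 - C^(3/2)
j*Q(18, 14) = 63*(-10 - 14^(3/2)) = 63*(-10 - 14*√14) = -630 - 882*√14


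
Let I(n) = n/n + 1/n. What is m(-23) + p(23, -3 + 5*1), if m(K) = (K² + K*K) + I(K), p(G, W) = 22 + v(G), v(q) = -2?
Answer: 24816/23 ≈ 1079.0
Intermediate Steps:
I(n) = 1 + 1/n
p(G, W) = 20 (p(G, W) = 22 - 2 = 20)
m(K) = 2*K² + (1 + K)/K (m(K) = (K² + K*K) + (1 + K)/K = (K² + K²) + (1 + K)/K = 2*K² + (1 + K)/K)
m(-23) + p(23, -3 + 5*1) = (1 - 23 + 2*(-23)³)/(-23) + 20 = -(1 - 23 + 2*(-12167))/23 + 20 = -(1 - 23 - 24334)/23 + 20 = -1/23*(-24356) + 20 = 24356/23 + 20 = 24816/23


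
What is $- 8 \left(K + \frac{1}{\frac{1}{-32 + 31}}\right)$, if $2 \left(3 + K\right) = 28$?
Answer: $-80$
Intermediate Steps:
$K = 11$ ($K = -3 + \frac{1}{2} \cdot 28 = -3 + 14 = 11$)
$- 8 \left(K + \frac{1}{\frac{1}{-32 + 31}}\right) = - 8 \left(11 + \frac{1}{\frac{1}{-32 + 31}}\right) = - 8 \left(11 + \frac{1}{\frac{1}{-1}}\right) = - 8 \left(11 + \frac{1}{-1}\right) = - 8 \left(11 - 1\right) = \left(-8\right) 10 = -80$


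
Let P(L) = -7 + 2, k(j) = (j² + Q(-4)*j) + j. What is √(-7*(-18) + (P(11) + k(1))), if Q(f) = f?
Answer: √119 ≈ 10.909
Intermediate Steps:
k(j) = j² - 3*j (k(j) = (j² - 4*j) + j = j² - 3*j)
P(L) = -5
√(-7*(-18) + (P(11) + k(1))) = √(-7*(-18) + (-5 + 1*(-3 + 1))) = √(126 + (-5 + 1*(-2))) = √(126 + (-5 - 2)) = √(126 - 7) = √119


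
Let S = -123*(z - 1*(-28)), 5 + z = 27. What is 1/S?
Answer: -1/6150 ≈ -0.00016260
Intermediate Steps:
z = 22 (z = -5 + 27 = 22)
S = -6150 (S = -123*(22 - 1*(-28)) = -123*(22 + 28) = -123*50 = -6150)
1/S = 1/(-6150) = -1/6150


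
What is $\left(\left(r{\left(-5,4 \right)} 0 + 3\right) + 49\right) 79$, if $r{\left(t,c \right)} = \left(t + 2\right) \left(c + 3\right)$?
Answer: $4108$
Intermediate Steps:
$r{\left(t,c \right)} = \left(2 + t\right) \left(3 + c\right)$
$\left(\left(r{\left(-5,4 \right)} 0 + 3\right) + 49\right) 79 = \left(\left(\left(6 + 2 \cdot 4 + 3 \left(-5\right) + 4 \left(-5\right)\right) 0 + 3\right) + 49\right) 79 = \left(\left(\left(6 + 8 - 15 - 20\right) 0 + 3\right) + 49\right) 79 = \left(\left(\left(-21\right) 0 + 3\right) + 49\right) 79 = \left(\left(0 + 3\right) + 49\right) 79 = \left(3 + 49\right) 79 = 52 \cdot 79 = 4108$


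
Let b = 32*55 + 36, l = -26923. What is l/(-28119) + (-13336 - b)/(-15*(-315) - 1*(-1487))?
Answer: -4966366/3359139 ≈ -1.4785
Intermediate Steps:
b = 1796 (b = 1760 + 36 = 1796)
l/(-28119) + (-13336 - b)/(-15*(-315) - 1*(-1487)) = -26923/(-28119) + (-13336 - 1*1796)/(-15*(-315) - 1*(-1487)) = -26923*(-1/28119) + (-13336 - 1796)/(4725 + 1487) = 2071/2163 - 15132/6212 = 2071/2163 - 15132*1/6212 = 2071/2163 - 3783/1553 = -4966366/3359139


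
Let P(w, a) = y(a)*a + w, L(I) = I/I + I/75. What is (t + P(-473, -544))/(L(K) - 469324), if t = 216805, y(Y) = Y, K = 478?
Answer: -38420100/35198747 ≈ -1.0915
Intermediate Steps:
L(I) = 1 + I/75 (L(I) = 1 + I*(1/75) = 1 + I/75)
P(w, a) = w + a**2 (P(w, a) = a*a + w = a**2 + w = w + a**2)
(t + P(-473, -544))/(L(K) - 469324) = (216805 + (-473 + (-544)**2))/((1 + (1/75)*478) - 469324) = (216805 + (-473 + 295936))/((1 + 478/75) - 469324) = (216805 + 295463)/(553/75 - 469324) = 512268/(-35198747/75) = 512268*(-75/35198747) = -38420100/35198747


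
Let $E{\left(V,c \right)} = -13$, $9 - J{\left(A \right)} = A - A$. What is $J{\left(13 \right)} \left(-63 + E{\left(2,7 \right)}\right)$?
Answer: $-684$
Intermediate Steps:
$J{\left(A \right)} = 9$ ($J{\left(A \right)} = 9 - \left(A - A\right) = 9 - 0 = 9 + 0 = 9$)
$J{\left(13 \right)} \left(-63 + E{\left(2,7 \right)}\right) = 9 \left(-63 - 13\right) = 9 \left(-76\right) = -684$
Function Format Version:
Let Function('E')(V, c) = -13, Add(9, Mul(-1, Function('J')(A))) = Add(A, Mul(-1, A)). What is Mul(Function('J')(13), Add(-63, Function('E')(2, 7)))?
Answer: -684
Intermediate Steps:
Function('J')(A) = 9 (Function('J')(A) = Add(9, Mul(-1, Add(A, Mul(-1, A)))) = Add(9, Mul(-1, 0)) = Add(9, 0) = 9)
Mul(Function('J')(13), Add(-63, Function('E')(2, 7))) = Mul(9, Add(-63, -13)) = Mul(9, -76) = -684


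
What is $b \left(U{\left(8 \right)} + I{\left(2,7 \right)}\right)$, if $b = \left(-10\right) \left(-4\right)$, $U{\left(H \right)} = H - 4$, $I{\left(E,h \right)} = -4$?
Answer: $0$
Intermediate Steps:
$U{\left(H \right)} = -4 + H$
$b = 40$
$b \left(U{\left(8 \right)} + I{\left(2,7 \right)}\right) = 40 \left(\left(-4 + 8\right) - 4\right) = 40 \left(4 - 4\right) = 40 \cdot 0 = 0$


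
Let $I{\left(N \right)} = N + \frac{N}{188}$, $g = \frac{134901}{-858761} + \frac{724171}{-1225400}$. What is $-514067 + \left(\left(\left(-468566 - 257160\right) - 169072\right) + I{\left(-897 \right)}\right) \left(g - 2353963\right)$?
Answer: $\frac{417128790330921633726618767}{197837237127200} \approx 2.1084 \cdot 10^{12}$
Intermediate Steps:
$g = - \frac{787197497531}{1052325729400}$ ($g = 134901 \left(- \frac{1}{858761}\right) + 724171 \left(- \frac{1}{1225400}\right) = - \frac{134901}{858761} - \frac{724171}{1225400} = - \frac{787197497531}{1052325729400} \approx -0.74805$)
$I{\left(N \right)} = \frac{189 N}{188}$ ($I{\left(N \right)} = N + N \frac{1}{188} = N + \frac{N}{188} = \frac{189 N}{188}$)
$-514067 + \left(\left(\left(-468566 - 257160\right) - 169072\right) + I{\left(-897 \right)}\right) \left(g - 2353963\right) = -514067 + \left(\left(\left(-468566 - 257160\right) - 169072\right) + \frac{189}{188} \left(-897\right)\right) \left(- \frac{787197497531}{1052325729400} - 2353963\right) = -514067 + \left(\left(-725726 - 169072\right) - \frac{169533}{188}\right) \left(- \frac{2477136618153109731}{1052325729400}\right) = -514067 + \left(-894798 - \frac{169533}{188}\right) \left(- \frac{2477136618153109731}{1052325729400}\right) = -514067 - - \frac{417128892032516611994941167}{197837237127200} = -514067 + \frac{417128892032516611994941167}{197837237127200} = \frac{417128790330921633726618767}{197837237127200}$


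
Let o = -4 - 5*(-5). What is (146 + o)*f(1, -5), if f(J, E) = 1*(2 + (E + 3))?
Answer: 0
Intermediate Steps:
f(J, E) = 5 + E (f(J, E) = 1*(2 + (3 + E)) = 1*(5 + E) = 5 + E)
o = 21 (o = -4 + 25 = 21)
(146 + o)*f(1, -5) = (146 + 21)*(5 - 5) = 167*0 = 0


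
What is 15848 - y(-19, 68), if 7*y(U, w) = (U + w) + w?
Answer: 110819/7 ≈ 15831.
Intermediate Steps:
y(U, w) = U/7 + 2*w/7 (y(U, w) = ((U + w) + w)/7 = (U + 2*w)/7 = U/7 + 2*w/7)
15848 - y(-19, 68) = 15848 - ((1/7)*(-19) + (2/7)*68) = 15848 - (-19/7 + 136/7) = 15848 - 1*117/7 = 15848 - 117/7 = 110819/7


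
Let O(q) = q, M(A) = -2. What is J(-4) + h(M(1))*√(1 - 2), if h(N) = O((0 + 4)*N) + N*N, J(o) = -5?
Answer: -5 - 4*I ≈ -5.0 - 4.0*I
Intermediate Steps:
h(N) = N² + 4*N (h(N) = (0 + 4)*N + N*N = 4*N + N² = N² + 4*N)
J(-4) + h(M(1))*√(1 - 2) = -5 + (-2*(4 - 2))*√(1 - 2) = -5 + (-2*2)*√(-1) = -5 - 4*I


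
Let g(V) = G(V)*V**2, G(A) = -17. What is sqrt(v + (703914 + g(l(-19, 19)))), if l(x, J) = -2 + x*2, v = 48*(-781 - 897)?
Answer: sqrt(596170) ≈ 772.12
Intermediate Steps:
v = -80544 (v = 48*(-1678) = -80544)
l(x, J) = -2 + 2*x
g(V) = -17*V**2
sqrt(v + (703914 + g(l(-19, 19)))) = sqrt(-80544 + (703914 - 17*(-2 + 2*(-19))**2)) = sqrt(-80544 + (703914 - 17*(-2 - 38)**2)) = sqrt(-80544 + (703914 - 17*(-40)**2)) = sqrt(-80544 + (703914 - 17*1600)) = sqrt(-80544 + (703914 - 27200)) = sqrt(-80544 + 676714) = sqrt(596170)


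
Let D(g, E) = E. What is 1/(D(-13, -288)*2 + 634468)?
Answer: 1/633892 ≈ 1.5776e-6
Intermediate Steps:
1/(D(-13, -288)*2 + 634468) = 1/(-288*2 + 634468) = 1/(-576 + 634468) = 1/633892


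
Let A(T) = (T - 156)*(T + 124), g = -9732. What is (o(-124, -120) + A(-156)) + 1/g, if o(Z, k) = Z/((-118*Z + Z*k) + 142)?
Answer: 1440654279965/144296364 ≈ 9984.0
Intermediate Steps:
A(T) = (-156 + T)*(124 + T)
o(Z, k) = Z/(142 - 118*Z + Z*k)
(o(-124, -120) + A(-156)) + 1/g = (-124/(142 - 118*(-124) - 124*(-120)) + (-19344 + (-156)² - 32*(-156))) + 1/(-9732) = (-124/(142 + 14632 + 14880) + (-19344 + 24336 + 4992)) - 1/9732 = (-124/29654 + 9984) - 1/9732 = (-124*1/29654 + 9984) - 1/9732 = (-62/14827 + 9984) - 1/9732 = 148032706/14827 - 1/9732 = 1440654279965/144296364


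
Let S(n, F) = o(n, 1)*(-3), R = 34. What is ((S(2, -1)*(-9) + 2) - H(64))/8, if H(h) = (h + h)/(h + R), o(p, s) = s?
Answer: 1357/392 ≈ 3.4617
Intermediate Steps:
H(h) = 2*h/(34 + h) (H(h) = (h + h)/(h + 34) = (2*h)/(34 + h) = 2*h/(34 + h))
S(n, F) = -3 (S(n, F) = 1*(-3) = -3)
((S(2, -1)*(-9) + 2) - H(64))/8 = ((-3*(-9) + 2) - 2*64/(34 + 64))/8 = ((27 + 2) - 2*64/98)*(⅛) = (29 - 2*64/98)*(⅛) = (29 - 1*64/49)*(⅛) = (29 - 64/49)*(⅛) = (1357/49)*(⅛) = 1357/392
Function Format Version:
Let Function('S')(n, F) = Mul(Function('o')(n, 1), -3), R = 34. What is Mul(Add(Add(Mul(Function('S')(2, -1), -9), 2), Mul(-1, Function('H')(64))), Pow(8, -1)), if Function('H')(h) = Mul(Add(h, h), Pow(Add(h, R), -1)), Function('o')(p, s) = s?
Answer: Rational(1357, 392) ≈ 3.4617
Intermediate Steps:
Function('H')(h) = Mul(2, h, Pow(Add(34, h), -1)) (Function('H')(h) = Mul(Add(h, h), Pow(Add(h, 34), -1)) = Mul(Mul(2, h), Pow(Add(34, h), -1)) = Mul(2, h, Pow(Add(34, h), -1)))
Function('S')(n, F) = -3 (Function('S')(n, F) = Mul(1, -3) = -3)
Mul(Add(Add(Mul(Function('S')(2, -1), -9), 2), Mul(-1, Function('H')(64))), Pow(8, -1)) = Mul(Add(Add(Mul(-3, -9), 2), Mul(-1, Mul(2, 64, Pow(Add(34, 64), -1)))), Pow(8, -1)) = Mul(Add(Add(27, 2), Mul(-1, Mul(2, 64, Pow(98, -1)))), Rational(1, 8)) = Mul(Add(29, Mul(-1, Mul(2, 64, Rational(1, 98)))), Rational(1, 8)) = Mul(Add(29, Mul(-1, Rational(64, 49))), Rational(1, 8)) = Mul(Add(29, Rational(-64, 49)), Rational(1, 8)) = Mul(Rational(1357, 49), Rational(1, 8)) = Rational(1357, 392)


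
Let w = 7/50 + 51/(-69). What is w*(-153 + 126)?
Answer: 18603/1150 ≈ 16.177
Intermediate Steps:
w = -689/1150 (w = 7*(1/50) + 51*(-1/69) = 7/50 - 17/23 = -689/1150 ≈ -0.59913)
w*(-153 + 126) = -689*(-153 + 126)/1150 = -689/1150*(-27) = 18603/1150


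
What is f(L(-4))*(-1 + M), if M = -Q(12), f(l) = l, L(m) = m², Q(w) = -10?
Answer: 144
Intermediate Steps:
M = 10 (M = -1*(-10) = 10)
f(L(-4))*(-1 + M) = (-4)²*(-1 + 10) = 16*9 = 144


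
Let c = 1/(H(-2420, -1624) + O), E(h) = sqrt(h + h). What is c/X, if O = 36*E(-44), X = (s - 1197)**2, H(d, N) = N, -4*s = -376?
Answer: -203/418425900152 - 9*I*sqrt(22)/418425900152 ≈ -4.8515e-10 - 1.0089e-10*I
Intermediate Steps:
E(h) = sqrt(2)*sqrt(h) (E(h) = sqrt(2*h) = sqrt(2)*sqrt(h))
s = 94 (s = -1/4*(-376) = 94)
X = 1216609 (X = (94 - 1197)**2 = (-1103)**2 = 1216609)
O = 72*I*sqrt(22) (O = 36*(sqrt(2)*sqrt(-44)) = 36*(sqrt(2)*(2*I*sqrt(11))) = 36*(2*I*sqrt(22)) = 72*I*sqrt(22) ≈ 337.71*I)
c = 1/(-1624 + 72*I*sqrt(22)) ≈ -0.00059024 - 0.00012274*I
c/X = (-203/343928 - 9*I*sqrt(22)/343928)/1216609 = (-203/343928 - 9*I*sqrt(22)/343928)*(1/1216609) = -203/418425900152 - 9*I*sqrt(22)/418425900152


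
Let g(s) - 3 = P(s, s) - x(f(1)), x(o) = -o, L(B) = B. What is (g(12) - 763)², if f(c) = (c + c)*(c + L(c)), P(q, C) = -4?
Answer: 577600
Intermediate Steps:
f(c) = 4*c² (f(c) = (c + c)*(c + c) = (2*c)*(2*c) = 4*c²)
g(s) = 3 (g(s) = 3 + (-4 - (-1)*4*1²) = 3 + (-4 - (-1)*4*1) = 3 + (-4 - (-1)*4) = 3 + (-4 - 1*(-4)) = 3 + (-4 + 4) = 3 + 0 = 3)
(g(12) - 763)² = (3 - 763)² = (-760)² = 577600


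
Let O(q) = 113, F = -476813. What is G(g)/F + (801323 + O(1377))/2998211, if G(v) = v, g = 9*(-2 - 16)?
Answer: 16635687550/62155912241 ≈ 0.26764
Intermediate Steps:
g = -162 (g = 9*(-18) = -162)
G(g)/F + (801323 + O(1377))/2998211 = -162/(-476813) + (801323 + 113)/2998211 = -162*(-1/476813) + 801436*(1/2998211) = 162/476813 + 801436/2998211 = 16635687550/62155912241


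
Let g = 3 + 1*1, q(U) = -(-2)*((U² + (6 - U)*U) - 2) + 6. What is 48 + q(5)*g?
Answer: 296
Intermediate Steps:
q(U) = 2 + 2*U² + 2*U*(6 - U) (q(U) = -(-2)*((U² + U*(6 - U)) - 2) + 6 = -(-2)*(-2 + U² + U*(6 - U)) + 6 = -2*(2 - U² - U*(6 - U)) + 6 = (-4 + 2*U² + 2*U*(6 - U)) + 6 = 2 + 2*U² + 2*U*(6 - U))
g = 4 (g = 3 + 1 = 4)
48 + q(5)*g = 48 + (2 + 12*5)*4 = 48 + (2 + 60)*4 = 48 + 62*4 = 48 + 248 = 296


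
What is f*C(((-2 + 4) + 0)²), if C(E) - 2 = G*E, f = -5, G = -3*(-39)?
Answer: -2350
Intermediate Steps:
G = 117
C(E) = 2 + 117*E
f*C(((-2 + 4) + 0)²) = -5*(2 + 117*((-2 + 4) + 0)²) = -5*(2 + 117*(2 + 0)²) = -5*(2 + 117*2²) = -5*(2 + 117*4) = -5*(2 + 468) = -5*470 = -2350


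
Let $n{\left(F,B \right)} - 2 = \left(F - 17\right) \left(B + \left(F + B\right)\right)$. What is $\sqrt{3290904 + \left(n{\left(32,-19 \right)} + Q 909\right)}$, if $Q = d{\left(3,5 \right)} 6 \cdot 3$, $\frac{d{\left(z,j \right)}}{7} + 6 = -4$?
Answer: $2 \sqrt{536369} \approx 1464.7$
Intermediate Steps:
$d{\left(z,j \right)} = -70$ ($d{\left(z,j \right)} = -42 + 7 \left(-4\right) = -42 - 28 = -70$)
$Q = -1260$ ($Q = \left(-70\right) 6 \cdot 3 = \left(-420\right) 3 = -1260$)
$n{\left(F,B \right)} = 2 + \left(-17 + F\right) \left(F + 2 B\right)$ ($n{\left(F,B \right)} = 2 + \left(F - 17\right) \left(B + \left(F + B\right)\right) = 2 + \left(-17 + F\right) \left(B + \left(B + F\right)\right) = 2 + \left(-17 + F\right) \left(F + 2 B\right)$)
$\sqrt{3290904 + \left(n{\left(32,-19 \right)} + Q 909\right)} = \sqrt{3290904 + \left(\left(2 + 32^{2} - -646 - 544 + 2 \left(-19\right) 32\right) - 1145340\right)} = \sqrt{3290904 + \left(\left(2 + 1024 + 646 - 544 - 1216\right) - 1145340\right)} = \sqrt{3290904 - 1145428} = \sqrt{2145476} = 2 \sqrt{536369}$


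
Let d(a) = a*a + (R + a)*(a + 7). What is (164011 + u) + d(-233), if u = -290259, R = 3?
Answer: -19979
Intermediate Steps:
d(a) = a² + (3 + a)*(7 + a) (d(a) = a*a + (3 + a)*(a + 7) = a² + (3 + a)*(7 + a))
(164011 + u) + d(-233) = (164011 - 290259) + (21 + 2*(-233)² + 10*(-233)) = -126248 + (21 + 2*54289 - 2330) = -126248 + (21 + 108578 - 2330) = -126248 + 106269 = -19979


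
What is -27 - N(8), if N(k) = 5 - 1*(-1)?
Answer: -33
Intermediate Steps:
N(k) = 6 (N(k) = 5 + 1 = 6)
-27 - N(8) = -27 - 1*6 = -27 - 6 = -33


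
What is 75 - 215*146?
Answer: -31315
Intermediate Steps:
75 - 215*146 = 75 - 31390 = -31315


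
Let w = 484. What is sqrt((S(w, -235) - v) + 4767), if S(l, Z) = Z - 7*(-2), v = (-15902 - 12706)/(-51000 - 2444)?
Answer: sqrt(811439637394)/13361 ≈ 67.420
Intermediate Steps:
v = 7152/13361 (v = -28608/(-53444) = -28608*(-1/53444) = 7152/13361 ≈ 0.53529)
S(l, Z) = 14 + Z (S(l, Z) = Z + 14 = 14 + Z)
sqrt((S(w, -235) - v) + 4767) = sqrt(((14 - 235) - 1*7152/13361) + 4767) = sqrt((-221 - 7152/13361) + 4767) = sqrt(-2959933/13361 + 4767) = sqrt(60731954/13361) = sqrt(811439637394)/13361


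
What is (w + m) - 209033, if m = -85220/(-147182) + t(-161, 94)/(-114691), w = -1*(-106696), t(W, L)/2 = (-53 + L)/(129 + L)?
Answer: -192614568102545263/1882170259963 ≈ -1.0234e+5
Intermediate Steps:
t(W, L) = 2*(-53 + L)/(129 + L) (t(W, L) = 2*((-53 + L)/(129 + L)) = 2*(-53 + L)/(129 + L))
w = 106696
m = 1089791288268/1882170259963 (m = -85220/(-147182) + (2*(-53 + 94)/(129 + 94))/(-114691) = -85220*(-1/147182) + (2*41/223)*(-1/114691) = 42610/73591 + (2*(1/223)*41)*(-1/114691) = 42610/73591 + (82/223)*(-1/114691) = 42610/73591 - 82/25576093 = 1089791288268/1882170259963 ≈ 0.57901)
(w + m) - 209033 = (106696 + 1089791288268/1882170259963) - 209033 = 200821127848300516/1882170259963 - 209033 = -192614568102545263/1882170259963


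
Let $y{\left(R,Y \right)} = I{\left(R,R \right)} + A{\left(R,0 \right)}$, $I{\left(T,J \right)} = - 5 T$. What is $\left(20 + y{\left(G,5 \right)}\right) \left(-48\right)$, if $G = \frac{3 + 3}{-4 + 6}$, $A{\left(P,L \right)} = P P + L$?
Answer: $-672$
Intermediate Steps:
$A{\left(P,L \right)} = L + P^{2}$ ($A{\left(P,L \right)} = P^{2} + L = L + P^{2}$)
$G = 3$ ($G = \frac{6}{2} = 6 \cdot \frac{1}{2} = 3$)
$y{\left(R,Y \right)} = R^{2} - 5 R$ ($y{\left(R,Y \right)} = - 5 R + \left(0 + R^{2}\right) = - 5 R + R^{2} = R^{2} - 5 R$)
$\left(20 + y{\left(G,5 \right)}\right) \left(-48\right) = \left(20 + 3 \left(-5 + 3\right)\right) \left(-48\right) = \left(20 + 3 \left(-2\right)\right) \left(-48\right) = \left(20 - 6\right) \left(-48\right) = 14 \left(-48\right) = -672$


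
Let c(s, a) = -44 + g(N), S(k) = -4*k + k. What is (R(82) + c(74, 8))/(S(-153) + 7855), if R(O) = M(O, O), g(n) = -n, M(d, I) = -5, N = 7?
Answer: -28/4157 ≈ -0.0067356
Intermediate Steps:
R(O) = -5
S(k) = -3*k
c(s, a) = -51 (c(s, a) = -44 - 1*7 = -44 - 7 = -51)
(R(82) + c(74, 8))/(S(-153) + 7855) = (-5 - 51)/(-3*(-153) + 7855) = -56/(459 + 7855) = -56/8314 = -56*1/8314 = -28/4157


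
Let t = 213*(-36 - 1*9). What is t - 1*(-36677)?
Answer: 27092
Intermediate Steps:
t = -9585 (t = 213*(-36 - 9) = 213*(-45) = -9585)
t - 1*(-36677) = -9585 - 1*(-36677) = -9585 + 36677 = 27092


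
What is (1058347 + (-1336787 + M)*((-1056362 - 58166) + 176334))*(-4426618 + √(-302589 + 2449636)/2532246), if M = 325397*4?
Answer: -146187062837230954 + 33024548953*√2147047/2532246 ≈ -1.4619e+17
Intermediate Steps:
M = 1301588
(1058347 + (-1336787 + M)*((-1056362 - 58166) + 176334))*(-4426618 + √(-302589 + 2449636)/2532246) = (1058347 + (-1336787 + 1301588)*((-1056362 - 58166) + 176334))*(-4426618 + √(-302589 + 2449636)/2532246) = (1058347 - 35199*(-1114528 + 176334))*(-4426618 + √2147047*(1/2532246)) = (1058347 - 35199*(-938194))*(-4426618 + √2147047/2532246) = (1058347 + 33023490606)*(-4426618 + √2147047/2532246) = 33024548953*(-4426618 + √2147047/2532246) = -146187062837230954 + 33024548953*√2147047/2532246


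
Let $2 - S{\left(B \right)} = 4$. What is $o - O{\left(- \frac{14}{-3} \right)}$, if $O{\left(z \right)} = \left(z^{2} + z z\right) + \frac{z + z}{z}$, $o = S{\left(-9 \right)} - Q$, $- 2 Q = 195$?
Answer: $\frac{899}{18} \approx 49.944$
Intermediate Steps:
$S{\left(B \right)} = -2$ ($S{\left(B \right)} = 2 - 4 = -2$)
$Q = - \frac{195}{2}$ ($Q = \left(- \frac{1}{2}\right) 195 = - \frac{195}{2} \approx -97.5$)
$o = \frac{191}{2}$ ($o = -2 - - \frac{195}{2} = -2 + \frac{195}{2} = \frac{191}{2} \approx 95.5$)
$O{\left(z \right)} = 2 + 2 z^{2}$ ($O{\left(z \right)} = \left(z^{2} + z^{2}\right) + \frac{2 z}{z} = 2 z^{2} + 2 = 2 + 2 z^{2}$)
$o - O{\left(- \frac{14}{-3} \right)} = \frac{191}{2} - \left(2 + 2 \left(- \frac{14}{-3}\right)^{2}\right) = \frac{191}{2} - \left(2 + 2 \left(\left(-14\right) \left(- \frac{1}{3}\right)\right)^{2}\right) = \frac{191}{2} - \left(2 + 2 \left(\frac{14}{3}\right)^{2}\right) = \frac{191}{2} - \left(2 + 2 \cdot \frac{196}{9}\right) = \frac{191}{2} - \left(2 + \frac{392}{9}\right) = \frac{191}{2} - \frac{410}{9} = \frac{899}{18}$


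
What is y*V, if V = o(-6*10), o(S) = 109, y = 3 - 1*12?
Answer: -981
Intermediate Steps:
y = -9 (y = 3 - 12 = -9)
V = 109
y*V = -9*109 = -981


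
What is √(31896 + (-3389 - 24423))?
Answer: 2*√1021 ≈ 63.906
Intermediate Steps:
√(31896 + (-3389 - 24423)) = √(31896 - 27812) = √4084 = 2*√1021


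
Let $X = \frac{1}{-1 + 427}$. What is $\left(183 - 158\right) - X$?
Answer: $\frac{10649}{426} \approx 24.998$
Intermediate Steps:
$X = \frac{1}{426} \approx 0.0023474$
$\left(183 - 158\right) - X = \left(183 - 158\right) - \frac{1}{426} = 25 - \frac{1}{426} = \frac{10649}{426}$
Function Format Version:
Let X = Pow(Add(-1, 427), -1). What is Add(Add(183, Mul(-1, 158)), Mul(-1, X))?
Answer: Rational(10649, 426) ≈ 24.998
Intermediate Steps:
X = Rational(1, 426) (X = Pow(426, -1) = Rational(1, 426) ≈ 0.0023474)
Add(Add(183, Mul(-1, 158)), Mul(-1, X)) = Add(Add(183, Mul(-1, 158)), Mul(-1, Rational(1, 426))) = Add(Add(183, -158), Rational(-1, 426)) = Add(25, Rational(-1, 426)) = Rational(10649, 426)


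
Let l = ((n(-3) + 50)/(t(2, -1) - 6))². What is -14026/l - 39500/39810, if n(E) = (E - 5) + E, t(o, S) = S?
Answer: -914015248/2018367 ≈ -452.85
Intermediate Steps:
n(E) = -5 + 2*E (n(E) = (-5 + E) + E = -5 + 2*E)
l = 1521/49 (l = (((-5 + 2*(-3)) + 50)/(-1 - 6))² = (((-5 - 6) + 50)/(-7))² = ((-11 + 50)*(-⅐))² = (39*(-⅐))² = (-39/7)² = 1521/49 ≈ 31.041)
-14026/l - 39500/39810 = -14026/1521/49 - 39500/39810 = -14026*49/1521 - 39500*1/39810 = -687274/1521 - 3950/3981 = -914015248/2018367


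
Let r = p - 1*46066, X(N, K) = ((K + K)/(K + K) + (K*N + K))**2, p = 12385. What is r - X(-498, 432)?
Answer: -46097411890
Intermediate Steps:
X(N, K) = (1 + K + K*N)**2 (X(N, K) = ((2*K)/((2*K)) + (K + K*N))**2 = ((2*K)*(1/(2*K)) + (K + K*N))**2 = (1 + (K + K*N))**2 = (1 + K + K*N)**2)
r = -33681 (r = 12385 - 1*46066 = 12385 - 46066 = -33681)
r - X(-498, 432) = -33681 - (1 + 432 + 432*(-498))**2 = -33681 - (1 + 432 - 215136)**2 = -33681 - 1*(-214703)**2 = -33681 - 1*46097378209 = -33681 - 46097378209 = -46097411890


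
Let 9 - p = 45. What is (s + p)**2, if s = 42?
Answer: 36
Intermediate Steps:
p = -36 (p = 9 - 1*45 = 9 - 45 = -36)
(s + p)**2 = (42 - 36)**2 = 6**2 = 36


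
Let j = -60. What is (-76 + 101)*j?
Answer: -1500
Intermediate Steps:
(-76 + 101)*j = (-76 + 101)*(-60) = 25*(-60) = -1500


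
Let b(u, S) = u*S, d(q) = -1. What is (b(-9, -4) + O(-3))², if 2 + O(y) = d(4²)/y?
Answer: 10609/9 ≈ 1178.8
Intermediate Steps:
O(y) = -2 - 1/y
b(u, S) = S*u
(b(-9, -4) + O(-3))² = (-4*(-9) + (-2 - 1/(-3)))² = (36 + (-2 - 1*(-⅓)))² = (36 + (-2 + ⅓))² = (36 - 5/3)² = (103/3)² = 10609/9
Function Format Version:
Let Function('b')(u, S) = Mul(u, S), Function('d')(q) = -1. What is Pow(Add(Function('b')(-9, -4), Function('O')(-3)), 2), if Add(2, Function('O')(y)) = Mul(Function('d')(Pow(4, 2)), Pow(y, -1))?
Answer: Rational(10609, 9) ≈ 1178.8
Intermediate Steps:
Function('O')(y) = Add(-2, Mul(-1, Pow(y, -1)))
Function('b')(u, S) = Mul(S, u)
Pow(Add(Function('b')(-9, -4), Function('O')(-3)), 2) = Pow(Add(Mul(-4, -9), Add(-2, Mul(-1, Pow(-3, -1)))), 2) = Pow(Add(36, Add(-2, Mul(-1, Rational(-1, 3)))), 2) = Pow(Add(36, Add(-2, Rational(1, 3))), 2) = Pow(Add(36, Rational(-5, 3)), 2) = Pow(Rational(103, 3), 2) = Rational(10609, 9)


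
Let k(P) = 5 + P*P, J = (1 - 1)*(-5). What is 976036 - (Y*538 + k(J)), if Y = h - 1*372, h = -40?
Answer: 1197687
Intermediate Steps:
J = 0 (J = 0*(-5) = 0)
Y = -412 (Y = -40 - 1*372 = -40 - 372 = -412)
k(P) = 5 + P²
976036 - (Y*538 + k(J)) = 976036 - (-412*538 + (5 + 0²)) = 976036 - (-221656 + (5 + 0)) = 976036 - (-221656 + 5) = 976036 - 1*(-221651) = 976036 + 221651 = 1197687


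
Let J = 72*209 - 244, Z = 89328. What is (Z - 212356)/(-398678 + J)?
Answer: 61514/191937 ≈ 0.32049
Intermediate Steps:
J = 14804 (J = 15048 - 244 = 14804)
(Z - 212356)/(-398678 + J) = (89328 - 212356)/(-398678 + 14804) = -123028/(-383874) = -123028*(-1/383874) = 61514/191937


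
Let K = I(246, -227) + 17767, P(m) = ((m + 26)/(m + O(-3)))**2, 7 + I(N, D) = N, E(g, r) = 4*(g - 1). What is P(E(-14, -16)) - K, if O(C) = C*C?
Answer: -162050/9 ≈ -18006.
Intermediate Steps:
E(g, r) = -4 + 4*g (E(g, r) = 4*(-1 + g) = -4 + 4*g)
I(N, D) = -7 + N
O(C) = C**2
P(m) = (26 + m)**2/(9 + m)**2 (P(m) = ((m + 26)/(m + (-3)**2))**2 = ((26 + m)/(m + 9))**2 = ((26 + m)/(9 + m))**2 = (26 + m)**2/(9 + m)**2)
K = 18006 (K = (-7 + 246) + 17767 = 239 + 17767 = 18006)
P(E(-14, -16)) - K = (26 + (-4 + 4*(-14)))**2/(9 + (-4 + 4*(-14)))**2 - 1*18006 = (26 + (-4 - 56))**2/(9 + (-4 - 56))**2 - 18006 = (26 - 60)**2/(9 - 60)**2 - 18006 = (-34)**2/(-51)**2 - 18006 = (1/2601)*1156 - 18006 = 4/9 - 18006 = -162050/9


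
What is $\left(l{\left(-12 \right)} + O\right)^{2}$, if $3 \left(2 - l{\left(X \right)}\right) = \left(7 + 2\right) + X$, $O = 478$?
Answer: $231361$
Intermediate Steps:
$l{\left(X \right)} = -1 - \frac{X}{3}$ ($l{\left(X \right)} = 2 - \frac{\left(7 + 2\right) + X}{3} = 2 - \frac{9 + X}{3} = 2 - \left(3 + \frac{X}{3}\right) = -1 - \frac{X}{3}$)
$\left(l{\left(-12 \right)} + O\right)^{2} = \left(\left(-1 - -4\right) + 478\right)^{2} = \left(\left(-1 + 4\right) + 478\right)^{2} = \left(3 + 478\right)^{2} = 481^{2} = 231361$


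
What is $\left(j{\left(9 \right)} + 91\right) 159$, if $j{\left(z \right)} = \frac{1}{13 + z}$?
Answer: $\frac{318477}{22} \approx 14476.0$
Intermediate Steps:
$\left(j{\left(9 \right)} + 91\right) 159 = \left(\frac{1}{13 + 9} + 91\right) 159 = \left(\frac{1}{22} + 91\right) 159 = \frac{2003}{22} \cdot 159 = \frac{318477}{22}$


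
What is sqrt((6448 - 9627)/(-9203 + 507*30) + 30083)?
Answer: 3*sqrt(120610816646)/6007 ≈ 173.44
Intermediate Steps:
sqrt((6448 - 9627)/(-9203 + 507*30) + 30083) = sqrt(-3179/(-9203 + 15210) + 30083) = sqrt(-3179/6007 + 30083) = sqrt(180705402/6007) = 3*sqrt(120610816646)/6007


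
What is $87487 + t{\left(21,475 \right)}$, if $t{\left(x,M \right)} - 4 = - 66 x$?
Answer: $86105$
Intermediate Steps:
$t{\left(x,M \right)} = 4 - 66 x$
$87487 + t{\left(21,475 \right)} = 87487 + \left(4 - 1386\right) = 87487 - 1382 = 86105$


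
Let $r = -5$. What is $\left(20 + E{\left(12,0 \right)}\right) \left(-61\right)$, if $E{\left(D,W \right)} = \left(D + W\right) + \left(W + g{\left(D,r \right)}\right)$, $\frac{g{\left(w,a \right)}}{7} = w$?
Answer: $-7076$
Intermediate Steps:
$g{\left(w,a \right)} = 7 w$
$E{\left(D,W \right)} = 2 W + 8 D$ ($E{\left(D,W \right)} = \left(D + W\right) + \left(W + 7 D\right) = 2 W + 8 D$)
$\left(20 + E{\left(12,0 \right)}\right) \left(-61\right) = \left(20 + \left(2 \cdot 0 + 8 \cdot 12\right)\right) \left(-61\right) = \left(20 + \left(0 + 96\right)\right) \left(-61\right) = \left(20 + 96\right) \left(-61\right) = 116 \left(-61\right) = -7076$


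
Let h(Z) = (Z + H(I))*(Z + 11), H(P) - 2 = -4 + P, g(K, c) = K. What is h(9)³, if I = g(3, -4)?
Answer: 8000000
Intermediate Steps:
I = 3
H(P) = -2 + P (H(P) = 2 + (-4 + P) = -2 + P)
h(Z) = (1 + Z)*(11 + Z) (h(Z) = (Z + (-2 + 3))*(Z + 11) = (Z + 1)*(11 + Z) = (1 + Z)*(11 + Z))
h(9)³ = (11 + 9² + 12*9)³ = (11 + 81 + 108)³ = 200³ = 8000000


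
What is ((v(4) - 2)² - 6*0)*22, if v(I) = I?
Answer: 88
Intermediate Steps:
((v(4) - 2)² - 6*0)*22 = ((4 - 2)² - 6*0)*22 = (2² + 0)*22 = (4 + 0)*22 = 4*22 = 88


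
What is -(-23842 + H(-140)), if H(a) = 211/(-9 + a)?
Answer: 3552669/149 ≈ 23843.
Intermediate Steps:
-(-23842 + H(-140)) = -(-23842 + 211/(-9 - 140)) = -(-23842 + 211/(-149)) = -(-23842 + 211*(-1/149)) = -(-23842 - 211/149) = -1*(-3552669/149) = 3552669/149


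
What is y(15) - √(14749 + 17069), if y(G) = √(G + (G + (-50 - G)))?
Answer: -√31818 + I*√35 ≈ -178.38 + 5.9161*I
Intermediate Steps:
y(G) = √(-50 + G) (y(G) = √(G - 50) = √(-50 + G))
y(15) - √(14749 + 17069) = √(-50 + 15) - √(14749 + 17069) = √(-35) - √31818 = I*√35 - √31818 = -√31818 + I*√35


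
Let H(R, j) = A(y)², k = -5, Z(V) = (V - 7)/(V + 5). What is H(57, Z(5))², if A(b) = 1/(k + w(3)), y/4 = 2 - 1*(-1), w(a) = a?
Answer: 1/16 ≈ 0.062500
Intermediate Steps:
y = 12 (y = 4*(2 - 1*(-1)) = 4*(2 + 1) = 4*3 = 12)
Z(V) = (-7 + V)/(5 + V)
A(b) = -½ (A(b) = 1/(-5 + 3) = 1/(-2) = -½)
H(R, j) = ¼ (H(R, j) = (-½)² = ¼)
H(57, Z(5))² = (¼)² = 1/16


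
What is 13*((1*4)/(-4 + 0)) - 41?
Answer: -54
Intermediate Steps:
13*((1*4)/(-4 + 0)) - 41 = 13*(4/(-4)) - 41 = 13*(4*(-¼)) - 41 = 13*(-1) - 41 = -13 - 41 = -54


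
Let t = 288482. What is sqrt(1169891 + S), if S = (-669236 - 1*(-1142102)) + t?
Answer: sqrt(1931239) ≈ 1389.7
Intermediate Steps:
S = 761348 (S = (-669236 - 1*(-1142102)) + 288482 = (-669236 + 1142102) + 288482 = 472866 + 288482 = 761348)
sqrt(1169891 + S) = sqrt(1169891 + 761348) = sqrt(1931239)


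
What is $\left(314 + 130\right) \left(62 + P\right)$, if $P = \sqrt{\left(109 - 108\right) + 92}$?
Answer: $27528 + 444 \sqrt{93} \approx 31810.0$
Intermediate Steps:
$P = \sqrt{93}$ ($P = \sqrt{\left(109 - 108\right) + 92} = \sqrt{1 + 92} = \sqrt{93} \approx 9.6436$)
$\left(314 + 130\right) \left(62 + P\right) = \left(314 + 130\right) \left(62 + \sqrt{93}\right) = 444 \left(62 + \sqrt{93}\right) = 27528 + 444 \sqrt{93}$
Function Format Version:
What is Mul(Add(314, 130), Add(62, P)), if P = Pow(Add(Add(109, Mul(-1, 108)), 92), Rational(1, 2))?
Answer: Add(27528, Mul(444, Pow(93, Rational(1, 2)))) ≈ 31810.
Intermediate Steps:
P = Pow(93, Rational(1, 2)) (P = Pow(Add(Add(109, -108), 92), Rational(1, 2)) = Pow(Add(1, 92), Rational(1, 2)) = Pow(93, Rational(1, 2)) ≈ 9.6436)
Mul(Add(314, 130), Add(62, P)) = Mul(Add(314, 130), Add(62, Pow(93, Rational(1, 2)))) = Mul(444, Add(62, Pow(93, Rational(1, 2)))) = Add(27528, Mul(444, Pow(93, Rational(1, 2))))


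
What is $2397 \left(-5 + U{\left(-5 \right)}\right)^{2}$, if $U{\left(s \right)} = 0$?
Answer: $59925$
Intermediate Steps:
$2397 \left(-5 + U{\left(-5 \right)}\right)^{2} = 2397 \left(-5 + 0\right)^{2} = 2397 \left(-5\right)^{2} = 2397 \cdot 25 = 59925$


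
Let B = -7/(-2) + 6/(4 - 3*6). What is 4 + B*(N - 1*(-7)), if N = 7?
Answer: 47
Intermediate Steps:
B = 43/14 (B = -7*(-½) + 6/(4 - 18) = 7/2 + 6/(-14) = 7/2 + 6*(-1/14) = 7/2 - 3/7 = 43/14 ≈ 3.0714)
4 + B*(N - 1*(-7)) = 4 + 43*(7 - 1*(-7))/14 = 4 + 43*(7 + 7)/14 = 4 + (43/14)*14 = 4 + 43 = 47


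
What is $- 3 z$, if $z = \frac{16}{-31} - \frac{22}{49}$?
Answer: $\frac{4398}{1519} \approx 2.8953$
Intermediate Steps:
$z = - \frac{1466}{1519}$ ($z = 16 \left(- \frac{1}{31}\right) - \frac{22}{49} = - \frac{16}{31} - \frac{22}{49} = - \frac{1466}{1519} \approx -0.96511$)
$- 3 z = \left(-3\right) \left(- \frac{1466}{1519}\right) = \frac{4398}{1519}$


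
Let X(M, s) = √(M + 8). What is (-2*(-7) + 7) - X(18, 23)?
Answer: 21 - √26 ≈ 15.901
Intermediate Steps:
X(M, s) = √(8 + M)
(-2*(-7) + 7) - X(18, 23) = (-2*(-7) + 7) - √(8 + 18) = (14 + 7) - √26 = 21 - √26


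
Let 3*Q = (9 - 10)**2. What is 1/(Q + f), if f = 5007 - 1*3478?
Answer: 3/4588 ≈ 0.00065388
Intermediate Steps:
Q = 1/3 (Q = (9 - 10)**2/3 = (1/3)*(-1)**2 = (1/3)*1 = 1/3 ≈ 0.33333)
f = 1529 (f = 5007 - 3478 = 1529)
1/(Q + f) = 1/(1/3 + 1529) = 1/(4588/3) = 3/4588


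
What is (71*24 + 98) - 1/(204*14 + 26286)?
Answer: 52513883/29142 ≈ 1802.0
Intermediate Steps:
(71*24 + 98) - 1/(204*14 + 26286) = (1704 + 98) - 1/(2856 + 26286) = 1802 - 1/29142 = 52513883/29142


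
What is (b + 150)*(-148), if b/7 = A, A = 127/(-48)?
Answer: -233507/12 ≈ -19459.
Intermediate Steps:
A = -127/48 (A = 127*(-1/48) = -127/48 ≈ -2.6458)
b = -889/48 (b = 7*(-127/48) = -889/48 ≈ -18.521)
(b + 150)*(-148) = (-889/48 + 150)*(-148) = (6311/48)*(-148) = -233507/12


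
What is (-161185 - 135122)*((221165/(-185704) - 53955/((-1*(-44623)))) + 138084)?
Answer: -339045312824775088191/8286669592 ≈ -4.0915e+10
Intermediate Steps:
(-161185 - 135122)*((221165/(-185704) - 53955/((-1*(-44623)))) + 138084) = -296307*((221165*(-1/185704) - 53955/44623) + 138084) = -296307*((-221165/185704 - 53955*1/44623) + 138084) = -296307*((-221165/185704 - 53955/44623) + 138084) = -296307*(-19888705115/8286669592 + 138084) = -296307*1144236595236613/8286669592 = -339045312824775088191/8286669592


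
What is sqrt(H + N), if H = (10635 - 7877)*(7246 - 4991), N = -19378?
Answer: 2*sqrt(1549978) ≈ 2490.0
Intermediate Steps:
H = 6219290 (H = 2758*2255 = 6219290)
sqrt(H + N) = sqrt(6219290 - 19378) = sqrt(6199912) = 2*sqrt(1549978)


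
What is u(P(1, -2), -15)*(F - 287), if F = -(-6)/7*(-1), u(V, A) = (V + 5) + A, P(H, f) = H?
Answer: 18135/7 ≈ 2590.7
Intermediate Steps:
u(V, A) = 5 + A + V (u(V, A) = (5 + V) + A = 5 + A + V)
F = -6/7 (F = -(-6)/7*(-1) = -2*(-3/7)*(-1) = (6/7)*(-1) = -6/7 ≈ -0.85714)
u(P(1, -2), -15)*(F - 287) = (5 - 15 + 1)*(-6/7 - 287) = -9*(-2015/7) = 18135/7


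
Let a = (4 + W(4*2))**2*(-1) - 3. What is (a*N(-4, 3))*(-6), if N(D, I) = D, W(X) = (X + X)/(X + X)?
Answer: -672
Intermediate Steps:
W(X) = 1 (W(X) = (2*X)/((2*X)) = (2*X)*(1/(2*X)) = 1)
a = -28 (a = (4 + 1)**2*(-1) - 3 = 5**2*(-1) - 3 = 25*(-1) - 3 = -25 - 3 = -28)
(a*N(-4, 3))*(-6) = -28*(-4)*(-6) = 112*(-6) = -672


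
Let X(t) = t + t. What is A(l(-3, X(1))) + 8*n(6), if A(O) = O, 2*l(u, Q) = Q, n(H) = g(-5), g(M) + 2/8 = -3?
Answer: -25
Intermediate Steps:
g(M) = -13/4 (g(M) = -¼ - 3 = -13/4)
n(H) = -13/4
X(t) = 2*t
l(u, Q) = Q/2
A(l(-3, X(1))) + 8*n(6) = (2*1)/2 + 8*(-13/4) = (½)*2 - 26 = 1 - 26 = -25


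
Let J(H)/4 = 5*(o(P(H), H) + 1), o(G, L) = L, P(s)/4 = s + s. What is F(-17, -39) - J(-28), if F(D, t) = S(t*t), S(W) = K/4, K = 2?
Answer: 1081/2 ≈ 540.50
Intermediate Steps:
P(s) = 8*s (P(s) = 4*(s + s) = 4*(2*s) = 8*s)
S(W) = ½ (S(W) = 2/4 = 2*(¼) = ½)
F(D, t) = ½
J(H) = 20 + 20*H (J(H) = 4*(5*(H + 1)) = 4*(5*(1 + H)) = 4*(5 + 5*H) = 20 + 20*H)
F(-17, -39) - J(-28) = ½ - (20 + 20*(-28)) = ½ - (20 - 560) = ½ - 1*(-540) = ½ + 540 = 1081/2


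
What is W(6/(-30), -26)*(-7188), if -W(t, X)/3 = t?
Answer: -21564/5 ≈ -4312.8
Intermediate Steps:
W(t, X) = -3*t
W(6/(-30), -26)*(-7188) = -18/(-30)*(-7188) = -18*(-1)/30*(-7188) = -3*(-1/5)*(-7188) = (3/5)*(-7188) = -21564/5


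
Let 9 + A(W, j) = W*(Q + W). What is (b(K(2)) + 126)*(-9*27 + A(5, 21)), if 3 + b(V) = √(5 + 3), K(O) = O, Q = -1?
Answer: -28536 - 464*√2 ≈ -29192.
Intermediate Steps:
A(W, j) = -9 + W*(-1 + W)
b(V) = -3 + 2*√2 (b(V) = -3 + √(5 + 3) = -3 + √8 = -3 + 2*√2)
(b(K(2)) + 126)*(-9*27 + A(5, 21)) = ((-3 + 2*√2) + 126)*(-9*27 + (-9 + 5² - 1*5)) = (123 + 2*√2)*(-243 + (-9 + 25 - 5)) = (123 + 2*√2)*(-243 + 11) = (123 + 2*√2)*(-232) = -28536 - 464*√2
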